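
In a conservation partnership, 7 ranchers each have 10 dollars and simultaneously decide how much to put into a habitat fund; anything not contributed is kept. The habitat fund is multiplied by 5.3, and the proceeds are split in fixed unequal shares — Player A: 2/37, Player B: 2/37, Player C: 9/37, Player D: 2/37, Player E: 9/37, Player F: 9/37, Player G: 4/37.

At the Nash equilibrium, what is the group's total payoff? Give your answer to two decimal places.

For player j, contributing a unit is worthwhile iff 5.3 × (j's share) ≥ 1, i.e. iff j's share is at least 0.1887.
The shares above 0.1887 belong to Player C, Player E and Player F, contributing 10 each; the remaining 4 contribute 0. Total contributed: 30.
The habitat fund pays out 5.3 × 30 = 159.00 in total (split across the unequal shares, but the aggregate is all that matters for the group sum).
The 4 free-riders keep 10 each, adding 40. Group total = 40 + 159.00 = 199.00.

199.00 dollars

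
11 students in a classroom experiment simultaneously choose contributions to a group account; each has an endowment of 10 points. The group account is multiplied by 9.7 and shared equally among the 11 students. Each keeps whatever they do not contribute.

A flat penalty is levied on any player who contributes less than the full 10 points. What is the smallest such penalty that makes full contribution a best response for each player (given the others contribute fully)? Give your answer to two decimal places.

Given the others contribute fully, the best deviation is to contribute 0 (any partial contribution still incurs the fine and gives up units whose private return 0.8818 is below 1).
Deviating from 10 to 0 saves 10 points but forfeits the deviator's share of the drop in the group account: 9.7/11 × 10 = 8.82.
So the deviation gain is 10 − 8.82 = 1.18, and the fine must be at least 1.18 points to wipe it out.

1.18 points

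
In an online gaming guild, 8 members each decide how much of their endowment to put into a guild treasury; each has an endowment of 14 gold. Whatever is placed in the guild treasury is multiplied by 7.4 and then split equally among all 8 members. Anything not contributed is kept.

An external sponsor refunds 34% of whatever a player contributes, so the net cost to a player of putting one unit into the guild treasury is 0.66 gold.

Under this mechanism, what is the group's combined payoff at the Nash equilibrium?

Under the mechanism each unit contributed yields (7.4/8) / 0.66 = 1.4015 back to its contributor per unit of net cost, which exceeds 1, making full contribution the dominant choice for everyone.
So the Nash equilibrium is full contribution by all 8; the group earns 8 × (14 × 0.34 + 7.4 × 14) = 866.88.

866.88 gold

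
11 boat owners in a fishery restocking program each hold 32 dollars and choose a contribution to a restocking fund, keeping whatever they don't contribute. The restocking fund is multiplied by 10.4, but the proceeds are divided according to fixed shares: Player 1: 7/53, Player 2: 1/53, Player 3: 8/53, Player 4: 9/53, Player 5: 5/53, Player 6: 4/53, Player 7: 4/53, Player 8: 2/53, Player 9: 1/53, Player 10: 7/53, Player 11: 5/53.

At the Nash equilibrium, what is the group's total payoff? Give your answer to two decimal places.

1555.20 dollars

For player j, contributing a unit is worthwhile iff 10.4 × (j's share) ≥ 1, i.e. iff j's share is at least 0.0962.
The shares above 0.0962 belong to Player 1, Player 3, Player 4 and Player 10, contributing 32 each; the remaining 7 contribute 0. Total contributed: 128.
The restocking fund pays out 10.4 × 128 = 1331.20 in total (split across the unequal shares, but the aggregate is all that matters for the group sum).
The 7 free-riders keep 32 each, adding 224. Group total = 224 + 1331.20 = 1555.20.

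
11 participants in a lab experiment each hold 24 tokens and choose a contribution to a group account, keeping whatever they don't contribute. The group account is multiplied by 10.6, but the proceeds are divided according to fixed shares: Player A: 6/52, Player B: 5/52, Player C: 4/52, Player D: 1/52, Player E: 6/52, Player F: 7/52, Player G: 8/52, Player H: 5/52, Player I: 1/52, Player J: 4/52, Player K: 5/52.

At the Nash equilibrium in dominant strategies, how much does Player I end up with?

For player j, contributing a unit is worthwhile iff 10.6 × (j's share) ≥ 1, i.e. iff j's share is at least 0.0943.
Player A, Player B, Player E, Player F, Player G, Player H and Player K are above the threshold, contributing 24 each; the remaining 4 contribute 0. Total contributed: 168.
Player I keeps 24 and receives 10.6 × 168 × 1/52 = 34.25 from the group account, for a payoff of 58.25.

58.25 tokens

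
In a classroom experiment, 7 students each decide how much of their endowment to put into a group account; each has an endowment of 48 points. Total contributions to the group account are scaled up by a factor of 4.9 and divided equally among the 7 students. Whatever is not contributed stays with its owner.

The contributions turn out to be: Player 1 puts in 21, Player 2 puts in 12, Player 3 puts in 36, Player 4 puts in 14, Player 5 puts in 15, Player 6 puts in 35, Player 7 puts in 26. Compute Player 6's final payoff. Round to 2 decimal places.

124.30 points

Total contributed: 21 + 12 + 36 + 14 + 15 + 35 + 26 = 159.
Each receives 4.9 × 159 / 7 = 111.30 from the group account.
Player 6 keeps 48 − 35 = 13, so Player 6's payoff is 13 + 111.30 = 124.30.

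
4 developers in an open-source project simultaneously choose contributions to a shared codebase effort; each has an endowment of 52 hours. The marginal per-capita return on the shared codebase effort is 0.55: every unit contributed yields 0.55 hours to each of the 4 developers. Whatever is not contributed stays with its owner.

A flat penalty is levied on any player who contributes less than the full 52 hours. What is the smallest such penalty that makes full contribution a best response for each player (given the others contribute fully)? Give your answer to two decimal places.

Given the others contribute fully, the best deviation is to contribute 0 (any partial contribution still incurs the fine and gives up units whose private return 0.55 is below 1).
Deviating from 52 to 0 saves 52 hours but forfeits the deviator's share of the drop in the shared codebase effort: 0.55 × 52 = 28.60.
So the deviation gain is 52 − 28.60 = 23.40, and the fine must be at least 23.40 hours to wipe it out.

23.40 hours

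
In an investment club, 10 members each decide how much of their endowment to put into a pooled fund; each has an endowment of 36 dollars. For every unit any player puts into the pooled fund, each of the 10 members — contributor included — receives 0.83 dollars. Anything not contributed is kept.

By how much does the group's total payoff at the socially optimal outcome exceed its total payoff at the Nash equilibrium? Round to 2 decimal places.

2628.00 dollars

The private return per contributed unit is 0.83 < 1, so contributing 0 is dominant for every player. At the Nash equilibrium everyone keeps their 36, and the group total is 10 × 36 = 360.
Each contributed unit returns 8.300 to the group as a whole (0.83 to each of 10 players), which exceeds 1, so the social optimum is full contribution: group total = 8.300 × 360 = 2988.00.
Efficiency loss = 2988.00 − 360 = 2628.00.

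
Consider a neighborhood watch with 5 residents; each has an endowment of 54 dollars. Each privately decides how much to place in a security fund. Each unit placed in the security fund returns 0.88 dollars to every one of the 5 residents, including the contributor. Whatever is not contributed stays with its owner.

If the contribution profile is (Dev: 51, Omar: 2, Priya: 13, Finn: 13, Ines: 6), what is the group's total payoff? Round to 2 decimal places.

559.00 dollars

Total contributed: 51 + 2 + 13 + 13 + 6 = 85; total kept: 5 × 54 − 85 = 185.
The security fund pays out 0.88 × 5 × 85 = 374.00 in aggregate.
Group total = 185 + 374.00 = 559.00.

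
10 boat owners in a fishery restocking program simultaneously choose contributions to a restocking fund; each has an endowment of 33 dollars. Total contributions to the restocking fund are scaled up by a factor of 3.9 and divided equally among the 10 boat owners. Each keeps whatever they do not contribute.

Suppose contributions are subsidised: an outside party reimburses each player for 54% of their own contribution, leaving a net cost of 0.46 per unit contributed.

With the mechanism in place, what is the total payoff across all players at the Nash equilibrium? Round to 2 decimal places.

330.00 dollars

Even with the mechanism, each unit contributed returns only (3.9/10) / 0.46 = 0.8478 per unit of net cost, so contributing nothing is still dominant.
At the Nash equilibrium no one contributes; group total payoff = 10 × 33 = 330.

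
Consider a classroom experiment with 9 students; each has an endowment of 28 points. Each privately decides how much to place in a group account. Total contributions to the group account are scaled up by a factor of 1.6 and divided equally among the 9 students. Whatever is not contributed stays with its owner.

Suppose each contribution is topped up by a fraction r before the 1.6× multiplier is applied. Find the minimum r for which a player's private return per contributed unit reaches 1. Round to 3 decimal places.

With matching at rate r, one contributed unit becomes (1 + r) in the group account and returns 1.6 × (1 + r) / 9 to the contributor.
Setting this equal to 1: 1 + r = 9/1.6 = 5.6250.
So the minimum matching rate is r = 5.6250 − 1 = 4.625.

4.625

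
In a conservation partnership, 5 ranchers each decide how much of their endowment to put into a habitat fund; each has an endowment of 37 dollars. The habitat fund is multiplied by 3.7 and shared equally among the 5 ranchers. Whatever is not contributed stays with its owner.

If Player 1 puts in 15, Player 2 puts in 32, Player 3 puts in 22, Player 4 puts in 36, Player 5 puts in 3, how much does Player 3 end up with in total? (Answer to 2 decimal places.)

94.92 dollars

Total contributed: 15 + 32 + 22 + 36 + 3 = 108.
Each receives 3.7 × 108 / 5 = 79.92 from the habitat fund.
Player 3 keeps 37 − 22 = 15, so Player 3's payoff is 15 + 79.92 = 94.92.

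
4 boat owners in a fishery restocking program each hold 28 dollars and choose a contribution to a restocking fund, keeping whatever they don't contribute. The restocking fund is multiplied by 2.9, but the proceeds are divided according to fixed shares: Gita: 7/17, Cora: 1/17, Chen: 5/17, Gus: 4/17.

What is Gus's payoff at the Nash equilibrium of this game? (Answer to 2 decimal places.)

47.11 dollars

Each unit j contributes comes back to j as 2.9 × (j's share), so j prefers to contribute only if that share exceeds 1/2.9 = 0.3448; otherwise keeping the unit dominates.
Only Gita (7/17) clears that bar, contributing 28; the remaining 3 contribute 0. Total contributed: 28.
Gus keeps 28 and receives 2.9 × 28 × 4/17 = 19.11 from the restocking fund, for a payoff of 47.11.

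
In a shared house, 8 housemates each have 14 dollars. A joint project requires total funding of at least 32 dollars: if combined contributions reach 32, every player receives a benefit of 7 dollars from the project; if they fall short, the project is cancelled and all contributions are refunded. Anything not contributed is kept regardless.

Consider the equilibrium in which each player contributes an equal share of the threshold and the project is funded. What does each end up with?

Equal share of the threshold: 32/8 = 4.
At this profile no one gains by cutting their contribution: any cut drops the total below 32, the project is cancelled, contributions are refunded, and the deviator ends with 14, which is less than 14 − 4 + 7 = 17. Contributing more than 4 just wastes the excess. So contributing exactly 4 is a best response.
Each player's payoff: 14 − 4 + 7 = 17.

17 dollars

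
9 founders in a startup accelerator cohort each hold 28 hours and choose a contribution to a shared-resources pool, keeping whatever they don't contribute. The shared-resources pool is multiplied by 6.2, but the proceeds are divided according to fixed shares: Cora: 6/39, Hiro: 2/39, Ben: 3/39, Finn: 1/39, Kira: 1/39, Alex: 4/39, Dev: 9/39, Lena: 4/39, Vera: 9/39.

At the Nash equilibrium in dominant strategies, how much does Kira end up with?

Player j's private return per contributed unit is 6.2 × (j's share). Contributing is weakly dominant for j when that share is at least 1/6.2 = 0.1613, and contributing 0 is dominant otherwise.
The shares above 0.1613 belong to Dev and Vera, contributing 28 each; the remaining 7 contribute 0. Total contributed: 56.
Kira keeps 28 and receives 6.2 × 56 × 1/39 = 8.90 from the shared-resources pool, for a payoff of 36.90.

36.90 hours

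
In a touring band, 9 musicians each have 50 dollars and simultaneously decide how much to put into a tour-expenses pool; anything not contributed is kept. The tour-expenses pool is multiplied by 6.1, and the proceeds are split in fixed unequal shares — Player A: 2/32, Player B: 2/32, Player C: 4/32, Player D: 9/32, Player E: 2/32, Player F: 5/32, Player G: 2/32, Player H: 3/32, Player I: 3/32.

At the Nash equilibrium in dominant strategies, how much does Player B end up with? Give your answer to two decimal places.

Each unit j contributes comes back to j as 6.1 × (j's share), so j prefers to contribute only if that share exceeds 1/6.1 = 0.1639; otherwise keeping the unit dominates.
Only Player D (9/32) clears that bar, contributing 50; the remaining 8 contribute 0. Total contributed: 50.
Player B keeps 50 and receives 6.1 × 50 × 2/32 = 19.06 from the tour-expenses pool, for a payoff of 69.06.

69.06 dollars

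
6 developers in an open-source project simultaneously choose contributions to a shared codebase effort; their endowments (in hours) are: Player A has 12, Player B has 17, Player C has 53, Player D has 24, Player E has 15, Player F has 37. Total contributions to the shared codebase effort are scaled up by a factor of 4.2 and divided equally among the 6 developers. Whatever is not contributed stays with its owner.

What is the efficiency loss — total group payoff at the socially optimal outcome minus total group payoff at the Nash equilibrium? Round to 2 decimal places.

505.60 hours

The private return per contributed unit is 4.2/6 = 0.7000 < 1 for every player regardless of endowment, so the Nash equilibrium is zero contribution and the group total is Σ E_j = 12 + 17 + 53 + 24 + 15 + 37 = 158.
Each contributed unit returns 4.200 to the group, so the social optimum is full contribution by everyone: group total = 4.200 × 158 = 663.60.
Efficiency loss = (4.200 − 1) × 158 = 505.60.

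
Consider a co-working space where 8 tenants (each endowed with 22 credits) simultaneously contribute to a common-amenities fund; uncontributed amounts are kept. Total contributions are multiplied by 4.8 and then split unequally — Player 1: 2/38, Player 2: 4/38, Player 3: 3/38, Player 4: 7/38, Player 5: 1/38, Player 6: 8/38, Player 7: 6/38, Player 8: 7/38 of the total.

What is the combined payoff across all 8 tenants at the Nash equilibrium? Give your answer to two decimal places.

259.60 credits

For player j, contributing a unit is worthwhile iff 4.8 × (j's share) ≥ 1, i.e. iff j's share is at least 0.2083.
Only Player 6 (8/38) clears that bar, contributing 22; the remaining 7 contribute 0. Total contributed: 22.
The common-amenities fund pays out 4.8 × 22 = 105.60 in total (split across the unequal shares, but the aggregate is all that matters for the group sum).
The 7 free-riders keep 22 each, adding 154. Group total = 154 + 105.60 = 259.60.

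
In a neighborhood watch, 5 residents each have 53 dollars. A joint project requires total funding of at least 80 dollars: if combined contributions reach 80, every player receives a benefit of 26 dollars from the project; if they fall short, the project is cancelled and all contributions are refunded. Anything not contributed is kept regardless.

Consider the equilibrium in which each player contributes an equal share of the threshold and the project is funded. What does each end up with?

63 dollars

Equal share of the threshold: 80/5 = 16.
At this profile no one gains by cutting their contribution: any cut drops the total below 80, the project is cancelled, contributions are refunded, and the deviator ends with 53, which is less than 53 − 16 + 26 = 63. Contributing more than 16 just wastes the excess. So contributing exactly 16 is a best response.
Each player's payoff: 53 − 16 + 26 = 63.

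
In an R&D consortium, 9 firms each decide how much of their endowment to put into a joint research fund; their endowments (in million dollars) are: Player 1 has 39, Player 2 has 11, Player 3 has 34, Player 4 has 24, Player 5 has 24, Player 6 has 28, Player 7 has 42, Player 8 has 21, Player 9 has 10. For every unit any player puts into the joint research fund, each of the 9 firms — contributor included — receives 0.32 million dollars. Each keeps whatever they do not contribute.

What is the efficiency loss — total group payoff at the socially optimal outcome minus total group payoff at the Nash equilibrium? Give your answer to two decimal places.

The private return per contributed unit is 0.32 < 1 for everyone, so the Nash equilibrium is zero contribution and the group total is Σ E_j = 39 + 11 + 34 + 24 + 24 + 28 + 42 + 21 + 10 = 233.
Each contributed unit returns 2.880 to the group, so the social optimum is full contribution by everyone: group total = 2.880 × 233 = 671.04.
Efficiency loss = (2.880 − 1) × 233 = 438.04.

438.04 million dollars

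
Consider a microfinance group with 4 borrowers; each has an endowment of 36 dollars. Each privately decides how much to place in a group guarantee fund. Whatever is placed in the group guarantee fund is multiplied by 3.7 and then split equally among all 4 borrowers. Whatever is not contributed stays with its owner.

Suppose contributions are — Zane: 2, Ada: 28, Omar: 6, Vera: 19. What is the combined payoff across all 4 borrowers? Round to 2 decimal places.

Total contributed: 2 + 28 + 6 + 19 = 55; total kept: 4 × 36 − 55 = 89.
The group guarantee fund pays out 3.7 × 55 = 203.50 in aggregate.
Group total = 89 + 203.50 = 292.50.

292.50 dollars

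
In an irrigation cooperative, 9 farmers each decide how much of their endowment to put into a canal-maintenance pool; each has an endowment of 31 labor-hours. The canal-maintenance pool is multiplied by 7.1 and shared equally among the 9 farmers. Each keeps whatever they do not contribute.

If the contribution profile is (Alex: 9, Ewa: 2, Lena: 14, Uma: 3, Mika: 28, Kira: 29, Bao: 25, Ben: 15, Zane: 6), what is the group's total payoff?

Total contributed: 9 + 2 + 14 + 3 + 28 + 29 + 25 + 15 + 6 = 131; total kept: 9 × 31 − 131 = 148.
The canal-maintenance pool pays out 7.1 × 131 = 930.10 in aggregate.
Group total = 148 + 930.10 = 1078.10.

1078.10 labor-hours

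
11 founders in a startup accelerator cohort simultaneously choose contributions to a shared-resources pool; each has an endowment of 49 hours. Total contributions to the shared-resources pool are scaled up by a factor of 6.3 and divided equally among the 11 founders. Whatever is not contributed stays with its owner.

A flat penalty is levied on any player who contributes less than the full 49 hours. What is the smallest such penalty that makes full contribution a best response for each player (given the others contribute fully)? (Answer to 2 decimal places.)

20.94 hours

Given the others contribute fully, the best deviation is to contribute 0 (any partial contribution still incurs the fine and gives up units whose private return 0.5727 is below 1).
Deviating from 49 to 0 saves 49 hours but forfeits the deviator's share of the drop in the shared-resources pool: 6.3/11 × 49 = 28.06.
So the deviation gain is 49 − 28.06 = 20.94, and the fine must be at least 20.94 hours to wipe it out.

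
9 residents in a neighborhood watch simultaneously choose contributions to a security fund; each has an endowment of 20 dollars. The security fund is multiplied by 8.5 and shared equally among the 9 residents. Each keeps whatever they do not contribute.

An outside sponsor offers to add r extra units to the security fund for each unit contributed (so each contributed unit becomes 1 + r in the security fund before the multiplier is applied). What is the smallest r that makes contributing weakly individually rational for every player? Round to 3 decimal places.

0.059

With matching at rate r, one contributed unit becomes (1 + r) in the security fund and returns 8.5 × (1 + r) / 9 to the contributor.
Setting this equal to 1: 1 + r = 9/8.5 = 1.0588.
So the minimum matching rate is r = 1.0588 − 1 = 0.059.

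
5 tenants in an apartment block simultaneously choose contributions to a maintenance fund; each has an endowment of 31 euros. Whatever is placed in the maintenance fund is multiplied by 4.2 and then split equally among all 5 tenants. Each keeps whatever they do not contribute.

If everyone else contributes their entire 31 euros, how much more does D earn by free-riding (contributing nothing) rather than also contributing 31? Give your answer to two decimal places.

4.96 euros

Switching from a contribution of 31 to 0 lets D keep an extra 31 euros, but lowers the maintenance fund by 31, which costs D their own share of that drop: 4.2/5 × 31 = 26.04.
Net gain = 31 − 26.04 = 4.96. The private return per contributed unit (0.8400) is below 1, so free-riding is indeed the best response regardless of what the others do.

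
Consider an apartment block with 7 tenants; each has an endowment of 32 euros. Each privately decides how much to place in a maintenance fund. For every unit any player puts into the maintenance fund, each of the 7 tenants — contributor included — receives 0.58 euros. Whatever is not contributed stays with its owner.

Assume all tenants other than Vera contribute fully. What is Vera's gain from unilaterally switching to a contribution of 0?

Switching from a contribution of 32 to 0 lets Vera keep an extra 32 euros, but lowers the maintenance fund by 32, which costs Vera their own share of that drop: 0.58 × 32 = 18.56.
Net gain = 32 − 18.56 = 13.44. The private return per contributed unit (0.58) is below 1, so free-riding is indeed the best response regardless of what the others do.

13.44 euros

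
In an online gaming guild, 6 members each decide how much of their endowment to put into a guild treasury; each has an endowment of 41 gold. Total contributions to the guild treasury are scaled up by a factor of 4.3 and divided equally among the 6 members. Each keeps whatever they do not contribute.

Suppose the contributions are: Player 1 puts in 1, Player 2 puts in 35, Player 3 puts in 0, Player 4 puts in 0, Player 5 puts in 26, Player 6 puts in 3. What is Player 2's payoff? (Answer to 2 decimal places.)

52.58 gold

Total contributed: 1 + 35 + 0 + 0 + 26 + 3 = 65.
Each receives 4.3 × 65 / 6 = 46.58 from the guild treasury.
Player 2 keeps 41 − 35 = 6, so Player 2's payoff is 6 + 46.58 = 52.58.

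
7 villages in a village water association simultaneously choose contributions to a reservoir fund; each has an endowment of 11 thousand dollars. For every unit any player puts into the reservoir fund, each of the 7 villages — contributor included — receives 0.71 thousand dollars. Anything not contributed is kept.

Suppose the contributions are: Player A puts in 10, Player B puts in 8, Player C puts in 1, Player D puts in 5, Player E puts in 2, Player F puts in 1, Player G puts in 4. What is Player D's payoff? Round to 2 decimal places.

Total contributed: 10 + 8 + 1 + 5 + 2 + 1 + 4 = 31.
Each receives 0.71 × 31 = 22.01 from the reservoir fund.
Player D keeps 11 − 5 = 6, so Player D's payoff is 6 + 22.01 = 28.01.

28.01 thousand dollars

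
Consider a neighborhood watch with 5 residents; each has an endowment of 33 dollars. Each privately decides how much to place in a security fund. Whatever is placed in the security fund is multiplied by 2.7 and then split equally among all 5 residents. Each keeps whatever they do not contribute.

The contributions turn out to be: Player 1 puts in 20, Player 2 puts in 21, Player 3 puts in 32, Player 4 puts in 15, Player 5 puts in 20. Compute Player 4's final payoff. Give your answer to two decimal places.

Total contributed: 20 + 21 + 32 + 15 + 20 = 108.
Each receives 2.7 × 108 / 5 = 58.32 from the security fund.
Player 4 keeps 33 − 15 = 18, so Player 4's payoff is 18 + 58.32 = 76.32.

76.32 dollars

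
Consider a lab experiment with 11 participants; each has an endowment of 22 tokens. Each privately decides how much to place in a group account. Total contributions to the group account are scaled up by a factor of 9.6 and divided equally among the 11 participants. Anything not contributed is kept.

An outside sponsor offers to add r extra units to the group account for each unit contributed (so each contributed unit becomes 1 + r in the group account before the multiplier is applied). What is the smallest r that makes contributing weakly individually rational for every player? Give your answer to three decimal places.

With matching at rate r, one contributed unit becomes (1 + r) in the group account and returns 9.6 × (1 + r) / 11 to the contributor.
Setting this equal to 1: 1 + r = 11/9.6 = 1.1458.
So the minimum matching rate is r = 1.1458 − 1 = 0.146.

0.146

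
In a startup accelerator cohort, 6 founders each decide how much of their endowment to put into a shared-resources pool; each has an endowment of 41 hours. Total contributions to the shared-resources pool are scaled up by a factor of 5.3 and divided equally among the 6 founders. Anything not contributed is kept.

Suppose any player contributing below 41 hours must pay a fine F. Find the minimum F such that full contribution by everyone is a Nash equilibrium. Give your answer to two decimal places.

Given the others contribute fully, the best deviation is to contribute 0 (any partial contribution still incurs the fine and gives up units whose private return 0.8833 is below 1).
Deviating from 41 to 0 saves 41 hours but forfeits the deviator's share of the drop in the shared-resources pool: 5.3/6 × 41 = 36.22.
So the deviation gain is 41 − 36.22 = 4.78, and the fine must be at least 4.78 hours to wipe it out.

4.78 hours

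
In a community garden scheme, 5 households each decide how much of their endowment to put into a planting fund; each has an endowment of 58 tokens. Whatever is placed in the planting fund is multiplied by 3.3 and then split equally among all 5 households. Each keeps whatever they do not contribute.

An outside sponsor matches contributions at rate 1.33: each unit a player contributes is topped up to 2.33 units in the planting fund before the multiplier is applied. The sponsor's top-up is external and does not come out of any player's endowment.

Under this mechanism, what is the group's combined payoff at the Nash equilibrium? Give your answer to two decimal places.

2229.81 tokens

The effective private return per unit is now 3.3 × 2.33 / 5 = 1.5378 > 1, so every player's dominant strategy flips to full contribution.
So the Nash equilibrium is full contribution by all 5; the group earns 3.3 × 2.33 × 290 = 2229.81.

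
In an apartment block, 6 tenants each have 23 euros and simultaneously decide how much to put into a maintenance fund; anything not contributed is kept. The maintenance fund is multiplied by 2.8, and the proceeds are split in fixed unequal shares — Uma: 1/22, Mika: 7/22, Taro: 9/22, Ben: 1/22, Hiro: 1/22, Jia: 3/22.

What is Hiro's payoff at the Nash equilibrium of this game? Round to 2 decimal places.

For player j, contributing a unit is worthwhile iff 2.8 × (j's share) ≥ 1, i.e. iff j's share is at least 0.3571.
Taro alone (share 9/22) is above the threshold, contributing 23; the remaining 5 contribute 0. Total contributed: 23.
Hiro keeps 23 and receives 2.8 × 23 × 1/22 = 2.93 from the maintenance fund, for a payoff of 25.93.

25.93 euros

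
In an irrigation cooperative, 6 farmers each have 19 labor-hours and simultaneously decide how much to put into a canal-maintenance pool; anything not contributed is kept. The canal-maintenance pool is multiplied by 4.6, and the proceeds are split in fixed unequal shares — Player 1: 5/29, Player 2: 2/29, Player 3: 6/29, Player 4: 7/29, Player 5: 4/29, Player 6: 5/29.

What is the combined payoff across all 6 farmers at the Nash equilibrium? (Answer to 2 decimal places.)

Each unit j contributes comes back to j as 4.6 × (j's share), so j prefers to contribute only if that share exceeds 1/4.6 = 0.2174; otherwise keeping the unit dominates.
Player 4 alone (share 7/29) is above the threshold, contributing 19; the remaining 5 contribute 0. Total contributed: 19.
The canal-maintenance pool pays out 4.6 × 19 = 87.40 in total (split across the unequal shares, but the aggregate is all that matters for the group sum).
The 5 free-riders keep 19 each, adding 95. Group total = 95 + 87.40 = 182.40.

182.40 labor-hours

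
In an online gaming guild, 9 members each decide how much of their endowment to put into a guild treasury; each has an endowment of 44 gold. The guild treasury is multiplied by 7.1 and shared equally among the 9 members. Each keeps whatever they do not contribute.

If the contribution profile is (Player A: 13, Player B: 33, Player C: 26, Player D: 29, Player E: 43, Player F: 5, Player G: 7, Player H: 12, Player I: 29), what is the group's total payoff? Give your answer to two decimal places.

Total contributed: 13 + 33 + 26 + 29 + 43 + 5 + 7 + 12 + 29 = 197; total kept: 9 × 44 − 197 = 199.
The guild treasury pays out 7.1 × 197 = 1398.70 in aggregate.
Group total = 199 + 1398.70 = 1597.70.

1597.70 gold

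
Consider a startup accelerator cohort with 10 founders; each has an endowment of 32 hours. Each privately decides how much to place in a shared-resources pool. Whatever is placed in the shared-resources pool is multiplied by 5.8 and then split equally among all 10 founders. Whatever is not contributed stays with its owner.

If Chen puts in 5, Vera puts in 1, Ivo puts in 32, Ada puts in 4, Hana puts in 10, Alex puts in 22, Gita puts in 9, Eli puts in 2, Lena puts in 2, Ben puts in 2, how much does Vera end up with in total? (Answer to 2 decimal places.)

Total contributed: 5 + 1 + 32 + 4 + 10 + 22 + 9 + 2 + 2 + 2 = 89.
Each receives 5.8 × 89 / 10 = 51.62 from the shared-resources pool.
Vera keeps 32 − 1 = 31, so Vera's payoff is 31 + 51.62 = 82.62.

82.62 hours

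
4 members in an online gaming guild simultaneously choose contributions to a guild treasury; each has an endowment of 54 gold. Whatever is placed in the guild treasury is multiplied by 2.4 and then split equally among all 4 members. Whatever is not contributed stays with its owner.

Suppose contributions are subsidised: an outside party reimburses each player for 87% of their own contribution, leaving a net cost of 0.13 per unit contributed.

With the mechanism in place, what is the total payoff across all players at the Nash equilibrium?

706.32 gold

With the mechanism, a contributed unit returns (2.4/4) / 0.13 = 4.6154 per unit of net cost to the contributor — now above 1 — so contributing fully is weakly dominant for every player.
So the Nash equilibrium is full contribution by all 4; the group earns 4 × (54 × 0.87 + 2.4 × 54) = 706.32.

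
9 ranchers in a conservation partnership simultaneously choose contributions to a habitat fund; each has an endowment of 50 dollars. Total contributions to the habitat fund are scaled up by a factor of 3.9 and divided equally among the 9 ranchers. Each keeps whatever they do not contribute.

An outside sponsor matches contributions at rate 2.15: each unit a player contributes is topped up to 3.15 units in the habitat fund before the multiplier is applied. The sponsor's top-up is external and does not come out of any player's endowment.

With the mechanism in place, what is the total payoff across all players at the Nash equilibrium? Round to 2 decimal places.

With the mechanism, a contributed unit returns 3.9 × 3.15 / 9 = 1.3650 per unit of net cost to the contributor — now above 1 — so contributing fully is weakly dominant for every player.
At the Nash equilibrium everyone contributes 50. Group total payoff = 3.9 × 3.15 × 450 = 5528.25.

5528.25 dollars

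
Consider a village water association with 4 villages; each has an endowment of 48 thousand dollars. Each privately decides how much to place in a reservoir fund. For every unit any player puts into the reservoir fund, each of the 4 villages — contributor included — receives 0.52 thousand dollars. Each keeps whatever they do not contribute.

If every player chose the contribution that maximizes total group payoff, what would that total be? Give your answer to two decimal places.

Each contributed unit returns 2.080 to the group as a whole (0.52 to each of 4 players), which exceeds 1, so the social optimum is full contribution: group total = 2.080 × 192 = 399.36.

399.36 thousand dollars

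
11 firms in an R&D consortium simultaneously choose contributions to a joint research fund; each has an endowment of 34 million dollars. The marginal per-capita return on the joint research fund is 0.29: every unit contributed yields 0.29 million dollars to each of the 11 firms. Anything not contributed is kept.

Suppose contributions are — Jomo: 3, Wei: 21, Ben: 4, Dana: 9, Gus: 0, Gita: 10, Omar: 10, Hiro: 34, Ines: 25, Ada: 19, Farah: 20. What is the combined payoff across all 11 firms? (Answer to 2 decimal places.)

713.45 million dollars

Total contributed: 3 + 21 + 4 + 9 + 0 + 10 + 10 + 34 + 25 + 19 + 20 = 155; total kept: 11 × 34 − 155 = 219.
The joint research fund pays out 0.29 × 11 × 155 = 494.45 in aggregate.
Group total = 219 + 494.45 = 713.45.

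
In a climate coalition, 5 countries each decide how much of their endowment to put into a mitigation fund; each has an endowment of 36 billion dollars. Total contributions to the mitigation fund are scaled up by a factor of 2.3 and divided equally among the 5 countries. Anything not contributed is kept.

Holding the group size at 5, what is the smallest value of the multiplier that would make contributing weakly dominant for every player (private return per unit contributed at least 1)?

5

A contributed unit returns (multiplier)/5 to its contributor.
This reaches 1 exactly when the multiplier is 5.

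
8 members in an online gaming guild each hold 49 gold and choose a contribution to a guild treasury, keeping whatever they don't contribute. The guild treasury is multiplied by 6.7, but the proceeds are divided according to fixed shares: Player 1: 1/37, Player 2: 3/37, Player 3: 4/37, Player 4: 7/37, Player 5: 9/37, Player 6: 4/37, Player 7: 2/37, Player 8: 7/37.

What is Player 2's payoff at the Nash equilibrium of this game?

For player j, contributing a unit is worthwhile iff 6.7 × (j's share) ≥ 1, i.e. iff j's share is at least 0.1493.
Player 4, Player 5 and Player 8 are above the threshold, contributing 49 each; the remaining 5 contribute 0. Total contributed: 147.
Player 2 keeps 49 and receives 6.7 × 147 × 3/37 = 79.86 from the guild treasury, for a payoff of 128.86.

128.86 gold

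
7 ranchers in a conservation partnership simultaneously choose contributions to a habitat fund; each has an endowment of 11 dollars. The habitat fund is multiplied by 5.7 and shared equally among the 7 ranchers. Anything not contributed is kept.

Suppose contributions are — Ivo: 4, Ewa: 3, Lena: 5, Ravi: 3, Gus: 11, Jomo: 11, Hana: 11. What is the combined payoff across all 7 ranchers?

Total contributed: 4 + 3 + 5 + 3 + 11 + 11 + 11 = 48; total kept: 7 × 11 − 48 = 29.
The habitat fund pays out 5.7 × 48 = 273.60 in aggregate.
Group total = 29 + 273.60 = 302.60.

302.60 dollars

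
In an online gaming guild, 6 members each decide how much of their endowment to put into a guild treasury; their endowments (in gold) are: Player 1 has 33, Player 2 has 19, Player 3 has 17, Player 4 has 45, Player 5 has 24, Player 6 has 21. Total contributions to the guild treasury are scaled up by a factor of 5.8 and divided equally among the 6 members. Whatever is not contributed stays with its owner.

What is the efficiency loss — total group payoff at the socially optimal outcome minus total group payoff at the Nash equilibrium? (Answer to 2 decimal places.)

763.20 gold

The private return per contributed unit is 5.8/6 = 0.9667 < 1 for every player regardless of endowment, so the Nash equilibrium is zero contribution and the group total is Σ E_j = 33 + 19 + 17 + 45 + 24 + 21 = 159.
Each contributed unit returns 5.800 to the group, so the social optimum is full contribution by everyone: group total = 5.800 × 159 = 922.20.
Efficiency loss = (5.800 − 1) × 159 = 763.20.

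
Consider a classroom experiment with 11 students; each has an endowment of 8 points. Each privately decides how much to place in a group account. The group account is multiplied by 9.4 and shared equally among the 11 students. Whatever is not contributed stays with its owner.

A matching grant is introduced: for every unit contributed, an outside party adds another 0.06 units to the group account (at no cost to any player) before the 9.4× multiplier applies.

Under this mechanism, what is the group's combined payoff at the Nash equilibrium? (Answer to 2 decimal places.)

Even with the mechanism, each unit contributed returns only 9.4 × 1.06 / 11 = 0.9058 per unit of net cost, so contributing nothing is still dominant.
At the Nash equilibrium no one contributes; group total payoff = 11 × 8 = 88.

88.00 points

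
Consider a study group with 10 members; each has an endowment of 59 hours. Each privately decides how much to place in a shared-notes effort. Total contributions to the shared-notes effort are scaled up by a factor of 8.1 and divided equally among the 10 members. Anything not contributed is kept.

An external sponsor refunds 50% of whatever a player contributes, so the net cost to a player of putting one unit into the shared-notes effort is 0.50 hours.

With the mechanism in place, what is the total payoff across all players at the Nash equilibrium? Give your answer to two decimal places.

5074.00 hours

Under the mechanism each unit contributed yields (8.1/10) / 0.50 = 1.6200 back to its contributor per unit of net cost, which exceeds 1, making full contribution the dominant choice for everyone.
At the Nash equilibrium everyone contributes 59. Group total payoff = 10 × (59 × 0.50 + 8.1 × 59) = 5074.00.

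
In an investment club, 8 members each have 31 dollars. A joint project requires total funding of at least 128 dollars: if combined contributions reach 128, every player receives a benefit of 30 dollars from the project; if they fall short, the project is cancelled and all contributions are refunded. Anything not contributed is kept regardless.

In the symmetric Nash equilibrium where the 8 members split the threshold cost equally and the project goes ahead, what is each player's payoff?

Equal share of the threshold: 128/8 = 16.
At this profile no one gains by cutting their contribution: any cut drops the total below 128, the project is cancelled, contributions are refunded, and the deviator ends with 31, which is less than 31 − 16 + 30 = 45. Contributing more than 16 just wastes the excess. So contributing exactly 16 is a best response.
Each player's payoff: 31 − 16 + 30 = 45.

45 dollars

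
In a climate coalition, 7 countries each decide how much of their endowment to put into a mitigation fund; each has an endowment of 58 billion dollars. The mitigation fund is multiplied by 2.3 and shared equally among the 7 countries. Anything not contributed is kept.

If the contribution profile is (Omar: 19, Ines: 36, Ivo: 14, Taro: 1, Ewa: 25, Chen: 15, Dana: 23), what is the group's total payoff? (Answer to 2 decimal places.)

Total contributed: 19 + 36 + 14 + 1 + 25 + 15 + 23 = 133; total kept: 7 × 58 − 133 = 273.
The mitigation fund pays out 2.3 × 133 = 305.90 in aggregate.
Group total = 273 + 305.90 = 578.90.

578.90 billion dollars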